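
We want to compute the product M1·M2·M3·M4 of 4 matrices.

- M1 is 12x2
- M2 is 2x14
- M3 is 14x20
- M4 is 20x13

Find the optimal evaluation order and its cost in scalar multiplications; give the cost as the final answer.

Adjacent pairs: M1M2 = 12·2·14 = 336; M2M3 = 2·14·20 = 560; M3M4 = 14·20·13 = 3640.
Length 3: M1..M3: k=1: 0+560+12·2·20=1040; k=2: 336+0+12·14·20=3696 → min 1040 | M2..M4: k=2: 0+3640+2·14·13=4004; k=3: 560+0+2·20·13=1080 → min 1080.
Length 4: M1..M4: k=1: 0+1080+12·2·13=1392; k=2: 336+3640+12·14·13=6160; k=3: 1040+0+12·20·13=4160 → min 1392.
Optimal parenthesization: (M1·((M2·M3)·M4)) with cost 1392.

1392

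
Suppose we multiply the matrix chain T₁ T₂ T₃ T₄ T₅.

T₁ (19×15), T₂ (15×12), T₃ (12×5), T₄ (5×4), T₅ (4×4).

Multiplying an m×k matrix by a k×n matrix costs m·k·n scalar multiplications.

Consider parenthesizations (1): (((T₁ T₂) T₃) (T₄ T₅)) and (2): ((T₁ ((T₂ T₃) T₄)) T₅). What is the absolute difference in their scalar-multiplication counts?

Order (1) = (((T₁ T₂) T₃) (T₄ T₅)): (T₁ T₂): 19×15 by 15×12 → 19×12, cost 19·15·12 = 3420; ((T₁ T₂) T₃): 19×12 by 12×5 → 19×5, cost 19·12·5 = 1140; cumulative 4560; (T₄ T₅): 5×4 by 4×4 → 5×4, cost 5·4·4 = 80; (((T₁ T₂) T₃) (T₄ T₅)): 19×5 by 5×4 → 19×4, cost 19·5·4 = 380; cumulative 5020. Total 5020.
Order (2) = ((T₁ ((T₂ T₃) T₄)) T₅): (T₂ T₃): 15×12 by 12×5 → 15×5, cost 15·12·5 = 900; ((T₂ T₃) T₄): 15×5 by 5×4 → 15×4, cost 15·5·4 = 300; cumulative 1200; (T₁ ((T₂ T₃) T₄)): 19×15 by 15×4 → 19×4, cost 19·15·4 = 1140; cumulative 2340; ((T₁ ((T₂ T₃) T₄)) T₅): 19×4 by 4×4 → 19×4, cost 19·4·4 = 304; cumulative 2644. Total 2644.
Difference: |5020 − 2644| = 2376.

2376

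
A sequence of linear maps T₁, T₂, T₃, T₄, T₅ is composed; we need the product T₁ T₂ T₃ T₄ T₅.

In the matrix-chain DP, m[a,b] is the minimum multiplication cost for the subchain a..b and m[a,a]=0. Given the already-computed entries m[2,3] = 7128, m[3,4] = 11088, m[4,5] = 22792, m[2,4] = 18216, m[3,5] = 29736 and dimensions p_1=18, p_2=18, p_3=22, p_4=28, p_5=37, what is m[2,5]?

m[2,5] = min over k∈[2,4] of m[2,k]+m[k+1,5]+p_{1}·p_k·p_{5}.
k=2: 0 + 29736 + 18·18·37 = 41724; k=3: 7128 + 22792 + 18·22·37 = 44572; k=4: 18216 + 0 + 18·28·37 = 36864.
Minimum: 36864 at k=4.

36864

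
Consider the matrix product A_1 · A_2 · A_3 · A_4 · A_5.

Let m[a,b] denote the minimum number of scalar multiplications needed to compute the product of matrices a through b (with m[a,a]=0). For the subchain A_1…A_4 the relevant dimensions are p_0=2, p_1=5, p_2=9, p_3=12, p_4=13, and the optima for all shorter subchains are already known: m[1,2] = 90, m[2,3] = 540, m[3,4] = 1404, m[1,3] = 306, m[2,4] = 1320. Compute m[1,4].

m[1,4] = min over k∈[1,3] of m[1,k]+m[k+1,4]+p_{0}·p_k·p_{4}.
k=1: 0 + 1320 + 2·5·13 = 1450; k=2: 90 + 1404 + 2·9·13 = 1728; k=3: 306 + 0 + 2·12·13 = 618.
Minimum: 618 at k=3.

618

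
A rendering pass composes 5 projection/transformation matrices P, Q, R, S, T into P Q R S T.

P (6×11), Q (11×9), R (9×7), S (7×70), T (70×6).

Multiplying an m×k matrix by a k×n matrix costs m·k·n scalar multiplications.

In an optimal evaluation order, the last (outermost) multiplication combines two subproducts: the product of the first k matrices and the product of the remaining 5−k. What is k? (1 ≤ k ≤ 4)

3

Adjacent pairs: PQ = 6·11·9 = 594; QR = 11·9·7 = 693; RS = 9·7·70 = 4410; ST = 7·70·6 = 2940.
Length 3: P..R: k=1: 0+693+6·11·7=1155; k=2: 594+0+6·9·7=972 → min 972 | Q..S: k=2: 0+4410+11·9·70=11340; k=3: 693+0+11·7·70=6083 → min 6083 | R..T: k=3: 0+2940+9·7·6=3318; k=4: 4410+0+9·70·6=8190 → min 3318.
Length 4: P..S: k=1: 0+6083+6·11·70=10703; k=2: 594+4410+6·9·70=8784; k=3: 972+0+6·7·70=3912 → min 3912 | Q..T: k=2: 0+3318+11·9·6=3912; k=3: 693+2940+11·7·6=4095; k=4: 6083+0+11·70·6=10703 → min 3912.
Top-level splits: k=1: (P..P)·(Q..T) → 0+3912+6·11·6 = 4308; k=2: (P..Q)·(R..T) → 594+3318+6·9·6 = 4236; k=3: (P..R)·(S..T) → 972+2940+6·7·6 = 4164; k=4: (P..S)·(T..T) → 3912+0+6·70·6 = 6432.
Best split is after R, i.e. k = 3.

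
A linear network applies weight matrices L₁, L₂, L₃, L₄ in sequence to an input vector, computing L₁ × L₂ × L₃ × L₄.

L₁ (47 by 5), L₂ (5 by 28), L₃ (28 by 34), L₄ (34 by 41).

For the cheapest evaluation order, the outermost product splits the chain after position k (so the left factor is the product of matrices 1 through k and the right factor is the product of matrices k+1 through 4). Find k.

Adjacent pairs: L₁L₂ = 47·5·28 = 6580; L₂L₃ = 5·28·34 = 4760; L₃L₄ = 28·34·41 = 39032.
Length 3: L₁..L₃: k=1: 0+4760+47·5·34=12750; k=2: 6580+0+47·28·34=51324 → min 12750 | L₂..L₄: k=2: 0+39032+5·28·41=44772; k=3: 4760+0+5·34·41=11730 → min 11730.
Top-level splits: k=1: (L₁..L₁)·(L₂..L₄) → 0+11730+47·5·41 = 21365; k=2: (L₁..L₂)·(L₃..L₄) → 6580+39032+47·28·41 = 99568; k=3: (L₁..L₃)·(L₄..L₄) → 12750+0+47·34·41 = 78268.
Best split is after L₁, i.e. k = 1.

1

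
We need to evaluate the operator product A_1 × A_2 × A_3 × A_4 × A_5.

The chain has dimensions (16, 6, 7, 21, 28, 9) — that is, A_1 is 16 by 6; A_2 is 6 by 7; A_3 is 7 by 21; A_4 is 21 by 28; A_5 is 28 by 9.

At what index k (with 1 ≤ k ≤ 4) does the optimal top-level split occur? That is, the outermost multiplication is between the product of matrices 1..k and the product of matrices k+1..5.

1

Adjacent pairs: A_1A_2 = 16·6·7 = 672; A_2A_3 = 6·7·21 = 882; A_3A_4 = 7·21·28 = 4116; A_4A_5 = 21·28·9 = 5292.
Length 3: A_1..A_3: k=1: 0+882+16·6·21=2898; k=2: 672+0+16·7·21=3024 → min 2898 | A_2..A_4: k=2: 0+4116+6·7·28=5292; k=3: 882+0+6·21·28=4410 → min 4410 | A_3..A_5: k=3: 0+5292+7·21·9=6615; k=4: 4116+0+7·28·9=5880 → min 5880.
Length 4: A_1..A_4: k=1: 0+4410+16·6·28=7098; k=2: 672+4116+16·7·28=7924; k=3: 2898+0+16·21·28=12306 → min 7098 | A_2..A_5: k=2: 0+5880+6·7·9=6258; k=3: 882+5292+6·21·9=7308; k=4: 4410+0+6·28·9=5922 → min 5922.
Top-level splits: k=1: (A_1..A_1)·(A_2..A_5) → 0+5922+16·6·9 = 6786; k=2: (A_1..A_2)·(A_3..A_5) → 672+5880+16·7·9 = 7560; k=3: (A_1..A_3)·(A_4..A_5) → 2898+5292+16·21·9 = 11214; k=4: (A_1..A_4)·(A_5..A_5) → 7098+0+16·28·9 = 11130.
Best split is after A_1, i.e. k = 1.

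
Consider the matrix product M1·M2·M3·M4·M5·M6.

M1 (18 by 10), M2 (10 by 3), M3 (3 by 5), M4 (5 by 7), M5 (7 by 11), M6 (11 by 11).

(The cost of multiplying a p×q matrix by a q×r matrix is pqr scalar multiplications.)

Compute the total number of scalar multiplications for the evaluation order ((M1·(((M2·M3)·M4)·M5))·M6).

(M2·M3): 10×3 by 3×5 → 10×5, cost 10·3·5 = 150
((M2·M3)·M4): 10×5 by 5×7 → 10×7, cost 10·5·7 = 350; cumulative 500
(((M2·M3)·M4)·M5): 10×7 by 7×11 → 10×11, cost 10·7·11 = 770; cumulative 1270
(M1·(((M2·M3)·M4)·M5)): 18×10 by 10×11 → 18×11, cost 18·10·11 = 1980; cumulative 3250
((M1·(((M2·M3)·M4)·M5))·M6): 18×11 by 11×11 → 18×11, cost 18·11·11 = 2178; cumulative 5428
Total: 5428 scalar multiplications.

5428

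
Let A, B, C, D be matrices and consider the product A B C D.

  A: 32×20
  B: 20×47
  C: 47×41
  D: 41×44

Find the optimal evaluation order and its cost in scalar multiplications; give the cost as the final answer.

Adjacent pairs: AB = 32·20·47 = 30080; BC = 20·47·41 = 38540; CD = 47·41·44 = 84788.
Length 3: A..C: k=1: 0+38540+32·20·41=64780; k=2: 30080+0+32·47·41=91744 → min 64780 | B..D: k=2: 0+84788+20·47·44=126148; k=3: 38540+0+20·41·44=74620 → min 74620.
Length 4: A..D: k=1: 0+74620+32·20·44=102780; k=2: 30080+84788+32·47·44=181044; k=3: 64780+0+32·41·44=122508 → min 102780.
Optimal parenthesization: (A ((B C) D)) with cost 102780.

102780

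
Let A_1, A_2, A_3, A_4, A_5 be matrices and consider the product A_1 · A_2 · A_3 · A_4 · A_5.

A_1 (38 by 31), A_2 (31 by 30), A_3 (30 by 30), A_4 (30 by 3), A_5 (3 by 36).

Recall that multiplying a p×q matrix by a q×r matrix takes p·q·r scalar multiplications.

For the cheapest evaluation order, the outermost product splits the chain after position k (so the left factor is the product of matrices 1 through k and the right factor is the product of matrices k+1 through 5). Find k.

Adjacent pairs: A_1A_2 = 38·31·30 = 35340; A_2A_3 = 31·30·30 = 27900; A_3A_4 = 30·30·3 = 2700; A_4A_5 = 30·3·36 = 3240.
Length 3: A_1..A_3: k=1: 0+27900+38·31·30=63240; k=2: 35340+0+38·30·30=69540 → min 63240 | A_2..A_4: k=2: 0+2700+31·30·3=5490; k=3: 27900+0+31·30·3=30690 → min 5490 | A_3..A_5: k=3: 0+3240+30·30·36=35640; k=4: 2700+0+30·3·36=5940 → min 5940.
Length 4: A_1..A_4: k=1: 0+5490+38·31·3=9024; k=2: 35340+2700+38·30·3=41460; k=3: 63240+0+38·30·3=66660 → min 9024 | A_2..A_5: k=2: 0+5940+31·30·36=39420; k=3: 27900+3240+31·30·36=64620; k=4: 5490+0+31·3·36=8838 → min 8838.
Top-level splits: k=1: (A_1..A_1)·(A_2..A_5) → 0+8838+38·31·36 = 51246; k=2: (A_1..A_2)·(A_3..A_5) → 35340+5940+38·30·36 = 82320; k=3: (A_1..A_3)·(A_4..A_5) → 63240+3240+38·30·36 = 107520; k=4: (A_1..A_4)·(A_5..A_5) → 9024+0+38·3·36 = 13128.
Best split is after A_4, i.e. k = 4.

4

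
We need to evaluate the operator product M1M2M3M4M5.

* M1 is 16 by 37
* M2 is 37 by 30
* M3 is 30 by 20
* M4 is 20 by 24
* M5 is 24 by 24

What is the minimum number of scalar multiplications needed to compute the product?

44256

Adjacent pairs: M1M2 = 16·37·30 = 17760; M2M3 = 37·30·20 = 22200; M3M4 = 30·20·24 = 14400; M4M5 = 20·24·24 = 11520.
Length 3: M1..M3: k=1: 0+22200+16·37·20=34040; k=2: 17760+0+16·30·20=27360 → min 27360 | M2..M4: k=2: 0+14400+37·30·24=41040; k=3: 22200+0+37·20·24=39960 → min 39960 | M3..M5: k=3: 0+11520+30·20·24=25920; k=4: 14400+0+30·24·24=31680 → min 25920.
Length 4: M1..M4: k=1: 0+39960+16·37·24=54168; k=2: 17760+14400+16·30·24=43680; k=3: 27360+0+16·20·24=35040 → min 35040 | M2..M5: k=2: 0+25920+37·30·24=52560; k=3: 22200+11520+37·20·24=51480; k=4: 39960+0+37·24·24=61272 → min 51480.
Length 5: M1..M5: k=1: 0+51480+16·37·24=65688; k=2: 17760+25920+16·30·24=55200; k=3: 27360+11520+16·20·24=46560; k=4: 35040+0+16·24·24=44256 → min 44256.
Optimal order: ((((M1M2)M3)M4)M5) with cost 44256.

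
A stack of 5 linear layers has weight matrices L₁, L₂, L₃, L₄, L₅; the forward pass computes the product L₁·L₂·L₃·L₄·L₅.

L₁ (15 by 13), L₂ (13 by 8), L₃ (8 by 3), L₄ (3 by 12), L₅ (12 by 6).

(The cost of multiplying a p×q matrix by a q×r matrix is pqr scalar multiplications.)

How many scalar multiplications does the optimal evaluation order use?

1383

Adjacent pairs: L₁L₂ = 15·13·8 = 1560; L₂L₃ = 13·8·3 = 312; L₃L₄ = 8·3·12 = 288; L₄L₅ = 3·12·6 = 216.
Length 3: L₁..L₃: k=1: 0+312+15·13·3=897; k=2: 1560+0+15·8·3=1920 → min 897 | L₂..L₄: k=2: 0+288+13·8·12=1536; k=3: 312+0+13·3·12=780 → min 780 | L₃..L₅: k=3: 0+216+8·3·6=360; k=4: 288+0+8·12·6=864 → min 360.
Length 4: L₁..L₄: k=1: 0+780+15·13·12=3120; k=2: 1560+288+15·8·12=3288; k=3: 897+0+15·3·12=1437 → min 1437 | L₂..L₅: k=2: 0+360+13·8·6=984; k=3: 312+216+13·3·6=762; k=4: 780+0+13·12·6=1716 → min 762.
Length 5: L₁..L₅: k=1: 0+762+15·13·6=1932; k=2: 1560+360+15·8·6=2640; k=3: 897+216+15·3·6=1383; k=4: 1437+0+15·12·6=2517 → min 1383.
Optimal order: ((L₁·(L₂·L₃))·(L₄·L₅)) with cost 1383.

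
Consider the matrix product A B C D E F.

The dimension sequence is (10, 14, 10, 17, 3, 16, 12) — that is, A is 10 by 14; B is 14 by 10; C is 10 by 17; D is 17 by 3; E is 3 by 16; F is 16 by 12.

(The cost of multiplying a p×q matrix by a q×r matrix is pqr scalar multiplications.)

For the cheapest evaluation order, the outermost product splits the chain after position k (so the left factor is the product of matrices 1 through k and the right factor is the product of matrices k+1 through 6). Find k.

4

Adjacent pairs: AB = 10·14·10 = 1400; BC = 14·10·17 = 2380; CD = 10·17·3 = 510; DE = 17·3·16 = 816; EF = 3·16·12 = 576.
Length 3: A..C: k=1: 0+2380+10·14·17=4760; k=2: 1400+0+10·10·17=3100 → min 3100 | B..D: k=2: 0+510+14·10·3=930; k=3: 2380+0+14·17·3=3094 → min 930 | C..E: k=3: 0+816+10·17·16=3536; k=4: 510+0+10·3·16=990 → min 990 | D..F: k=4: 0+576+17·3·12=1188; k=5: 816+0+17·16·12=4080 → min 1188.
Length 4: A..D: k=1: 0+930+10·14·3=1350; k=2: 1400+510+10·10·3=2210; k=3: 3100+0+10·17·3=3610 → min 1350 | B..E: k=2: 0+990+14·10·16=3230; k=3: 2380+816+14·17·16=7004; k=4: 930+0+14·3·16=1602 → min 1602 | C..F: k=3: 0+1188+10·17·12=3228; k=4: 510+576+10·3·12=1446; k=5: 990+0+10·16·12=2910 → min 1446.
Length 5: A..E: k=1: 0+1602+10·14·16=3842; k=2: 1400+990+10·10·16=3990; k=3: 3100+816+10·17·16=6636; k=4: 1350+0+10·3·16=1830 → min 1830 | B..F: k=2: 0+1446+14·10·12=3126; k=3: 2380+1188+14·17·12=6424; k=4: 930+576+14·3·12=2010; k=5: 1602+0+14·16·12=4290 → min 2010.
Top-level splits: k=1: (A..A)·(B..F) → 0+2010+10·14·12 = 3690; k=2: (A..B)·(C..F) → 1400+1446+10·10·12 = 4046; k=3: (A..C)·(D..F) → 3100+1188+10·17·12 = 6328; k=4: (A..D)·(E..F) → 1350+576+10·3·12 = 2286; k=5: (A..E)·(F..F) → 1830+0+10·16·12 = 3750.
Best split is after D, i.e. k = 4.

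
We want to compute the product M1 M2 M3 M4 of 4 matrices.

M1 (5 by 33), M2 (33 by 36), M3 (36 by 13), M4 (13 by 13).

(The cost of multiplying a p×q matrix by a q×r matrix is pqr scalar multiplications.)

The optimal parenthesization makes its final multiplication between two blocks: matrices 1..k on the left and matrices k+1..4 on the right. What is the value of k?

3

Adjacent pairs: M1M2 = 5·33·36 = 5940; M2M3 = 33·36·13 = 15444; M3M4 = 36·13·13 = 6084.
Length 3: M1..M3: k=1: 0+15444+5·33·13=17589; k=2: 5940+0+5·36·13=8280 → min 8280 | M2..M4: k=2: 0+6084+33·36·13=21528; k=3: 15444+0+33·13·13=21021 → min 21021.
Top-level splits: k=1: (M1..M1)·(M2..M4) → 0+21021+5·33·13 = 23166; k=2: (M1..M2)·(M3..M4) → 5940+6084+5·36·13 = 14364; k=3: (M1..M3)·(M4..M4) → 8280+0+5·13·13 = 9125.
Best split is after M3, i.e. k = 3.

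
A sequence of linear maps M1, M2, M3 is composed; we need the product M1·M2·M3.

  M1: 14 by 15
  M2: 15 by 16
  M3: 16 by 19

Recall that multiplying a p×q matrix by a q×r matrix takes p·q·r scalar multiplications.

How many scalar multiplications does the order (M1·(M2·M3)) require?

8550

(M2·M3): 15×16 by 16×19 → 15×19, cost 15·16·19 = 4560
(M1·(M2·M3)): 14×15 by 15×19 → 14×19, cost 14·15·19 = 3990; cumulative 8550
Total: 8550 scalar multiplications.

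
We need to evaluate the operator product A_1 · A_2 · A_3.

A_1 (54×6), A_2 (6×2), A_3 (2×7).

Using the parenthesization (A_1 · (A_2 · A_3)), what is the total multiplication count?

(A_2 · A_3): 6×2 by 2×7 → 6×7, cost 6·2·7 = 84
(A_1 · (A_2 · A_3)): 54×6 by 6×7 → 54×7, cost 54·6·7 = 2268; cumulative 2352
Total: 2352 scalar multiplications.

2352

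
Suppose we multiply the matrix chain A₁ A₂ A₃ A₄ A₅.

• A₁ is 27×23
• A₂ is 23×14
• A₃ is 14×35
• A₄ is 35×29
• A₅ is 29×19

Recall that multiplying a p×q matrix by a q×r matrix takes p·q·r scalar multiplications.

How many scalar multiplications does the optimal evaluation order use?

Adjacent pairs: A₁A₂ = 27·23·14 = 8694; A₂A₃ = 23·14·35 = 11270; A₃A₄ = 14·35·29 = 14210; A₄A₅ = 35·29·19 = 19285.
Length 3: A₁..A₃: k=1: 0+11270+27·23·35=33005; k=2: 8694+0+27·14·35=21924 → min 21924 | A₂..A₄: k=2: 0+14210+23·14·29=23548; k=3: 11270+0+23·35·29=34615 → min 23548 | A₃..A₅: k=3: 0+19285+14·35·19=28595; k=4: 14210+0+14·29·19=21924 → min 21924.
Length 4: A₁..A₄: k=1: 0+23548+27·23·29=41557; k=2: 8694+14210+27·14·29=33866; k=3: 21924+0+27·35·29=49329 → min 33866 | A₂..A₅: k=2: 0+21924+23·14·19=28042; k=3: 11270+19285+23·35·19=45850; k=4: 23548+0+23·29·19=36221 → min 28042.
Length 5: A₁..A₅: k=1: 0+28042+27·23·19=39841; k=2: 8694+21924+27·14·19=37800; k=3: 21924+19285+27·35·19=59164; k=4: 33866+0+27·29·19=48743 → min 37800.
Optimal order: ((A₁ A₂) ((A₃ A₄) A₅)) with cost 37800.

37800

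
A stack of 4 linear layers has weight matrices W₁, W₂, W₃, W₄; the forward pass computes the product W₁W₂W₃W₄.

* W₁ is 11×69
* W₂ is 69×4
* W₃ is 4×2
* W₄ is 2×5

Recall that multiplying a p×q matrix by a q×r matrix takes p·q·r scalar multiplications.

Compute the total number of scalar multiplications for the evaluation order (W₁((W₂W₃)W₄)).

5037

(W₂W₃): 69×4 by 4×2 → 69×2, cost 69·4·2 = 552
((W₂W₃)W₄): 69×2 by 2×5 → 69×5, cost 69·2·5 = 690; cumulative 1242
(W₁((W₂W₃)W₄)): 11×69 by 69×5 → 11×5, cost 11·69·5 = 3795; cumulative 5037
Total: 5037 scalar multiplications.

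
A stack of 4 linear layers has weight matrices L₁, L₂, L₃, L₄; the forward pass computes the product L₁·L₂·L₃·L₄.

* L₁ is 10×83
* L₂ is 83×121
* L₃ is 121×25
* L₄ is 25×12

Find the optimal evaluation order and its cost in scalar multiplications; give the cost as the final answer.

133680

Adjacent pairs: L₁L₂ = 10·83·121 = 100430; L₂L₃ = 83·121·25 = 251075; L₃L₄ = 121·25·12 = 36300.
Length 3: L₁..L₃: k=1: 0+251075+10·83·25=271825; k=2: 100430+0+10·121·25=130680 → min 130680 | L₂..L₄: k=2: 0+36300+83·121·12=156816; k=3: 251075+0+83·25·12=275975 → min 156816.
Length 4: L₁..L₄: k=1: 0+156816+10·83·12=166776; k=2: 100430+36300+10·121·12=151250; k=3: 130680+0+10·25·12=133680 → min 133680.
Optimal parenthesization: (((L₁·L₂)·L₃)·L₄) with cost 133680.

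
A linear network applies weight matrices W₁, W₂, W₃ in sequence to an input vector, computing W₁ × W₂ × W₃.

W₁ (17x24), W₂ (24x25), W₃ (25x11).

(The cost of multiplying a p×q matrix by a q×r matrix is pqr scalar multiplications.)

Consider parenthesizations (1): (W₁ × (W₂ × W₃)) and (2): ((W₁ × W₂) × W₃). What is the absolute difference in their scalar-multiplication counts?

3787

Order (1) = (W₁ × (W₂ × W₃)): (W₂ × W₃): 24×25 by 25×11 → 24×11, cost 24·25·11 = 6600; (W₁ × (W₂ × W₃)): 17×24 by 24×11 → 17×11, cost 17·24·11 = 4488; cumulative 11088. Total 11088.
Order (2) = ((W₁ × W₂) × W₃): (W₁ × W₂): 17×24 by 24×25 → 17×25, cost 17·24·25 = 10200; ((W₁ × W₂) × W₃): 17×25 by 25×11 → 17×11, cost 17·25·11 = 4675; cumulative 14875. Total 14875.
Difference: |11088 − 14875| = 3787.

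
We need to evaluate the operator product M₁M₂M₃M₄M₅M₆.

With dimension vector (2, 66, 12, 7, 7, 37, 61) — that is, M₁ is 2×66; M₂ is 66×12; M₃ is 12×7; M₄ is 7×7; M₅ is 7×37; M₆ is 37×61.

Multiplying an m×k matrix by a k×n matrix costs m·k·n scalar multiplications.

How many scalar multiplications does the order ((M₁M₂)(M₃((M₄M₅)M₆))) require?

25784

(M₁M₂): 2×66 by 66×12 → 2×12, cost 2·66·12 = 1584
(M₄M₅): 7×7 by 7×37 → 7×37, cost 7·7·37 = 1813
((M₄M₅)M₆): 7×37 by 37×61 → 7×61, cost 7·37·61 = 15799; cumulative 17612
(M₃((M₄M₅)M₆)): 12×7 by 7×61 → 12×61, cost 12·7·61 = 5124; cumulative 22736
((M₁M₂)(M₃((M₄M₅)M₆))): 2×12 by 12×61 → 2×61, cost 2·12·61 = 1464; cumulative 25784
Total: 25784 scalar multiplications.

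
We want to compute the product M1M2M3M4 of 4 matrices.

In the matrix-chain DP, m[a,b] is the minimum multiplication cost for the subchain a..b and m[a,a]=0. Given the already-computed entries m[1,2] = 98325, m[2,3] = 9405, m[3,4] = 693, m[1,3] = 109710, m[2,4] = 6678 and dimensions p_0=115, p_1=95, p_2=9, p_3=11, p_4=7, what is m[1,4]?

83153

m[1,4] = min over k∈[1,3] of m[1,k]+m[k+1,4]+p_{0}·p_k·p_{4}.
k=1: 0 + 6678 + 115·95·7 = 83153; k=2: 98325 + 693 + 115·9·7 = 106263; k=3: 109710 + 0 + 115·11·7 = 118565.
Minimum: 83153 at k=1.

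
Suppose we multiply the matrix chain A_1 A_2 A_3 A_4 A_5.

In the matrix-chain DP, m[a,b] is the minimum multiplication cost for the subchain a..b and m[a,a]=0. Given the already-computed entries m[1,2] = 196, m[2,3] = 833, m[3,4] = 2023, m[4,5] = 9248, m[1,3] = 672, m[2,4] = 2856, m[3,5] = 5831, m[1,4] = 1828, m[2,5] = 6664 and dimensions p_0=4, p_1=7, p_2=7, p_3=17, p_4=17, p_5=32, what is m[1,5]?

4004

m[1,5] = min over k∈[1,4] of m[1,k]+m[k+1,5]+p_{0}·p_k·p_{5}.
k=1: 0 + 6664 + 4·7·32 = 7560; k=2: 196 + 5831 + 4·7·32 = 6923; k=3: 672 + 9248 + 4·17·32 = 12096; k=4: 1828 + 0 + 4·17·32 = 4004.
Minimum: 4004 at k=4.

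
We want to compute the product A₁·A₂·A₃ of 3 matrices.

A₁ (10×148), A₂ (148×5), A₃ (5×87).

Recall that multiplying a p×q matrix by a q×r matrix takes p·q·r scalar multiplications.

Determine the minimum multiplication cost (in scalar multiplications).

Order (A₁·(A₂·A₃)): (A₂·A₃): 148×5 by 5×87 → 148×87, cost 148·5·87 = 64380; (A₁·(A₂·A₃)): 10×148 by 148×87 → 10×87, cost 10·148·87 = 128760; cumulative 193140. Total 193140.
Order ((A₁·A₂)·A₃): (A₁·A₂): 10×148 by 148×5 → 10×5, cost 10·148·5 = 7400; ((A₁·A₂)·A₃): 10×5 by 5×87 → 10×87, cost 10·5·87 = 4350; cumulative 11750. Total 11750.
Minimum: 11750.

11750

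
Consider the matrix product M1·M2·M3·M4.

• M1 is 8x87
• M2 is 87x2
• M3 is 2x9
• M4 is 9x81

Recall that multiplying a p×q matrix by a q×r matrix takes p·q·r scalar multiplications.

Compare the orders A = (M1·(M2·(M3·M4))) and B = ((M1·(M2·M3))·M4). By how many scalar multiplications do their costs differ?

58266

Order A = (M1·(M2·(M3·M4))): (M3·M4): 2×9 by 9×81 → 2×81, cost 2·9·81 = 1458; (M2·(M3·M4)): 87×2 by 2×81 → 87×81, cost 87·2·81 = 14094; cumulative 15552; (M1·(M2·(M3·M4))): 8×87 by 87×81 → 8×81, cost 8·87·81 = 56376; cumulative 71928. Total 71928.
Order B = ((M1·(M2·M3))·M4): (M2·M3): 87×2 by 2×9 → 87×9, cost 87·2·9 = 1566; (M1·(M2·M3)): 8×87 by 87×9 → 8×9, cost 8·87·9 = 6264; cumulative 7830; ((M1·(M2·M3))·M4): 8×9 by 9×81 → 8×81, cost 8·9·81 = 5832; cumulative 13662. Total 13662.
Difference: |71928 − 13662| = 58266.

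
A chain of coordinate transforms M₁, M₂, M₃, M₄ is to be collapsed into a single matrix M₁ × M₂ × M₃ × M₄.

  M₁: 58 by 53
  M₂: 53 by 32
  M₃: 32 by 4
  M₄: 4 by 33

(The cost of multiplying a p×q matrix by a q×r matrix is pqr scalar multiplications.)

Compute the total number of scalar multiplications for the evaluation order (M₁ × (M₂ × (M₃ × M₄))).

(M₃ × M₄): 32×4 by 4×33 → 32×33, cost 32·4·33 = 4224
(M₂ × (M₃ × M₄)): 53×32 by 32×33 → 53×33, cost 53·32·33 = 55968; cumulative 60192
(M₁ × (M₂ × (M₃ × M₄))): 58×53 by 53×33 → 58×33, cost 58·53·33 = 101442; cumulative 161634
Total: 161634 scalar multiplications.

161634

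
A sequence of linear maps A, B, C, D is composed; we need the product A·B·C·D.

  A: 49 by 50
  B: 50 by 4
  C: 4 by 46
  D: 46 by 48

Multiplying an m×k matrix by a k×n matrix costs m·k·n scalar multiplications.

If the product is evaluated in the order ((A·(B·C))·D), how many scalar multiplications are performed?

(B·C): 50×4 by 4×46 → 50×46, cost 50·4·46 = 9200
(A·(B·C)): 49×50 by 50×46 → 49×46, cost 49·50·46 = 112700; cumulative 121900
((A·(B·C))·D): 49×46 by 46×48 → 49×48, cost 49·46·48 = 108192; cumulative 230092
Total: 230092 scalar multiplications.

230092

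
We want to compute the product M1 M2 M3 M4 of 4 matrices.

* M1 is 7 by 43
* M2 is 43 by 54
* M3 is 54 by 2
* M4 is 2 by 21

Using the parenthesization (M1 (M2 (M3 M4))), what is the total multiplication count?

(M3 M4): 54×2 by 2×21 → 54×21, cost 54·2·21 = 2268
(M2 (M3 M4)): 43×54 by 54×21 → 43×21, cost 43·54·21 = 48762; cumulative 51030
(M1 (M2 (M3 M4))): 7×43 by 43×21 → 7×21, cost 7·43·21 = 6321; cumulative 57351
Total: 57351 scalar multiplications.

57351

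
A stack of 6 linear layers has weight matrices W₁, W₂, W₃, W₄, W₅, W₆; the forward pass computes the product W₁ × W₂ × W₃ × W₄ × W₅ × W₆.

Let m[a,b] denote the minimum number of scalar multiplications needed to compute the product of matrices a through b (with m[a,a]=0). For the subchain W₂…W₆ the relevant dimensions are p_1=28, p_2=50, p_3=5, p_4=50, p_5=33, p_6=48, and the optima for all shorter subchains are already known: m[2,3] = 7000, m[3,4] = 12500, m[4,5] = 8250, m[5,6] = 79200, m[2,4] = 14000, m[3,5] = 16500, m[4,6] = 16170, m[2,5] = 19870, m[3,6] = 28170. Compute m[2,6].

29890

m[2,6] = min over k∈[2,5] of m[2,k]+m[k+1,6]+p_{1}·p_k·p_{6}.
k=2: 0 + 28170 + 28·50·48 = 95370; k=3: 7000 + 16170 + 28·5·48 = 29890; k=4: 14000 + 79200 + 28·50·48 = 160400; k=5: 19870 + 0 + 28·33·48 = 64222.
Minimum: 29890 at k=3.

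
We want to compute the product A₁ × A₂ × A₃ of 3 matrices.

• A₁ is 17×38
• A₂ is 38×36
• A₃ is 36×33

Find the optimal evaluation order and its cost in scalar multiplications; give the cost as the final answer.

43452

(A₁ × (A₂ × A₃)): cost 66462.
((A₁ × A₂) × A₃): cost 43452.
Optimal: ((A₁ × A₂) × A₃) with cost 43452.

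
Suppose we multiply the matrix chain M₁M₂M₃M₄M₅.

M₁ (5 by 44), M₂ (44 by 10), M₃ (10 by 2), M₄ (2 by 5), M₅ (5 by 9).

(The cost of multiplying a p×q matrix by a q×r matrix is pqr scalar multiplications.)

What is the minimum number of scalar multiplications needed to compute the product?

Adjacent pairs: M₁M₂ = 5·44·10 = 2200; M₂M₃ = 44·10·2 = 880; M₃M₄ = 10·2·5 = 100; M₄M₅ = 2·5·9 = 90.
Length 3: M₁..M₃: k=1: 0+880+5·44·2=1320; k=2: 2200+0+5·10·2=2300 → min 1320 | M₂..M₄: k=2: 0+100+44·10·5=2300; k=3: 880+0+44·2·5=1320 → min 1320 | M₃..M₅: k=3: 0+90+10·2·9=270; k=4: 100+0+10·5·9=550 → min 270.
Length 4: M₁..M₄: k=1: 0+1320+5·44·5=2420; k=2: 2200+100+5·10·5=2550; k=3: 1320+0+5·2·5=1370 → min 1370 | M₂..M₅: k=2: 0+270+44·10·9=4230; k=3: 880+90+44·2·9=1762; k=4: 1320+0+44·5·9=3300 → min 1762.
Length 5: M₁..M₅: k=1: 0+1762+5·44·9=3742; k=2: 2200+270+5·10·9=2920; k=3: 1320+90+5·2·9=1500; k=4: 1370+0+5·5·9=1595 → min 1500.
Optimal order: ((M₁(M₂M₃))(M₄M₅)) with cost 1500.

1500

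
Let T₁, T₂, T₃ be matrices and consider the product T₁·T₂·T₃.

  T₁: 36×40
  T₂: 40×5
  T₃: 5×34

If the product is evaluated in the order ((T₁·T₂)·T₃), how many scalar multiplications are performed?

13320

(T₁·T₂): 36×40 by 40×5 → 36×5, cost 36·40·5 = 7200
((T₁·T₂)·T₃): 36×5 by 5×34 → 36×34, cost 36·5·34 = 6120; cumulative 13320
Total: 13320 scalar multiplications.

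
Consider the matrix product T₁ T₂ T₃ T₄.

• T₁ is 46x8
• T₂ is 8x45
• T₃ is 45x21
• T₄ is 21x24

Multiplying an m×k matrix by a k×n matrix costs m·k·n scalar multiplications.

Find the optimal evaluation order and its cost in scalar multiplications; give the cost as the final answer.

Adjacent pairs: T₁T₂ = 46·8·45 = 16560; T₂T₃ = 8·45·21 = 7560; T₃T₄ = 45·21·24 = 22680.
Length 3: T₁..T₃: k=1: 0+7560+46·8·21=15288; k=2: 16560+0+46·45·21=60030 → min 15288 | T₂..T₄: k=2: 0+22680+8·45·24=31320; k=3: 7560+0+8·21·24=11592 → min 11592.
Length 4: T₁..T₄: k=1: 0+11592+46·8·24=20424; k=2: 16560+22680+46·45·24=88920; k=3: 15288+0+46·21·24=38472 → min 20424.
Optimal parenthesization: (T₁ ((T₂ T₃) T₄)) with cost 20424.

20424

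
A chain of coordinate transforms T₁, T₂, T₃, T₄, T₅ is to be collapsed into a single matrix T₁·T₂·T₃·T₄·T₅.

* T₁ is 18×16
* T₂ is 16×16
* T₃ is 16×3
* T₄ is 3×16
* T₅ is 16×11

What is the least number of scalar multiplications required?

Adjacent pairs: T₁T₂ = 18·16·16 = 4608; T₂T₃ = 16·16·3 = 768; T₃T₄ = 16·3·16 = 768; T₄T₅ = 3·16·11 = 528.
Length 3: T₁..T₃: k=1: 0+768+18·16·3=1632; k=2: 4608+0+18·16·3=5472 → min 1632 | T₂..T₄: k=2: 0+768+16·16·16=4864; k=3: 768+0+16·3·16=1536 → min 1536 | T₃..T₅: k=3: 0+528+16·3·11=1056; k=4: 768+0+16·16·11=3584 → min 1056.
Length 4: T₁..T₄: k=1: 0+1536+18·16·16=6144; k=2: 4608+768+18·16·16=9984; k=3: 1632+0+18·3·16=2496 → min 2496 | T₂..T₅: k=2: 0+1056+16·16·11=3872; k=3: 768+528+16·3·11=1824; k=4: 1536+0+16·16·11=4352 → min 1824.
Length 5: T₁..T₅: k=1: 0+1824+18·16·11=4992; k=2: 4608+1056+18·16·11=8832; k=3: 1632+528+18·3·11=2754; k=4: 2496+0+18·16·11=5664 → min 2754.
Optimal order: ((T₁·(T₂·T₃))·(T₄·T₅)) with cost 2754.

2754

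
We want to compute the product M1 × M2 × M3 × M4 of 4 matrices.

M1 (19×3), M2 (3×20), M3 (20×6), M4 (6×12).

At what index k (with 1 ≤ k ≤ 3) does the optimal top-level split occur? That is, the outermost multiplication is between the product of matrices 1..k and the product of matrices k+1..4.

Adjacent pairs: M1M2 = 19·3·20 = 1140; M2M3 = 3·20·6 = 360; M3M4 = 20·6·12 = 1440.
Length 3: M1..M3: k=1: 0+360+19·3·6=702; k=2: 1140+0+19·20·6=3420 → min 702 | M2..M4: k=2: 0+1440+3·20·12=2160; k=3: 360+0+3·6·12=576 → min 576.
Top-level splits: k=1: (M1..M1)·(M2..M4) → 0+576+19·3·12 = 1260; k=2: (M1..M2)·(M3..M4) → 1140+1440+19·20·12 = 7140; k=3: (M1..M3)·(M4..M4) → 702+0+19·6·12 = 2070.
Best split is after M1, i.e. k = 1.

1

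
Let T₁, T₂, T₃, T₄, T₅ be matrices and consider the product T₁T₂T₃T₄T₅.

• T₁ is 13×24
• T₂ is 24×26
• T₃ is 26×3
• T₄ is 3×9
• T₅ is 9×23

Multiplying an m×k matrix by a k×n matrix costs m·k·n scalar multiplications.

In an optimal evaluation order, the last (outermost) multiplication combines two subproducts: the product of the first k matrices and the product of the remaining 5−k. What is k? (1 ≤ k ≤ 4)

3

Adjacent pairs: T₁T₂ = 13·24·26 = 8112; T₂T₃ = 24·26·3 = 1872; T₃T₄ = 26·3·9 = 702; T₄T₅ = 3·9·23 = 621.
Length 3: T₁..T₃: k=1: 0+1872+13·24·3=2808; k=2: 8112+0+13·26·3=9126 → min 2808 | T₂..T₄: k=2: 0+702+24·26·9=6318; k=3: 1872+0+24·3·9=2520 → min 2520 | T₃..T₅: k=3: 0+621+26·3·23=2415; k=4: 702+0+26·9·23=6084 → min 2415.
Length 4: T₁..T₄: k=1: 0+2520+13·24·9=5328; k=2: 8112+702+13·26·9=11856; k=3: 2808+0+13·3·9=3159 → min 3159 | T₂..T₅: k=2: 0+2415+24·26·23=16767; k=3: 1872+621+24·3·23=4149; k=4: 2520+0+24·9·23=7488 → min 4149.
Top-level splits: k=1: (T₁..T₁)·(T₂..T₅) → 0+4149+13·24·23 = 11325; k=2: (T₁..T₂)·(T₃..T₅) → 8112+2415+13·26·23 = 18301; k=3: (T₁..T₃)·(T₄..T₅) → 2808+621+13·3·23 = 4326; k=4: (T₁..T₄)·(T₅..T₅) → 3159+0+13·9·23 = 5850.
Best split is after T₃, i.e. k = 3.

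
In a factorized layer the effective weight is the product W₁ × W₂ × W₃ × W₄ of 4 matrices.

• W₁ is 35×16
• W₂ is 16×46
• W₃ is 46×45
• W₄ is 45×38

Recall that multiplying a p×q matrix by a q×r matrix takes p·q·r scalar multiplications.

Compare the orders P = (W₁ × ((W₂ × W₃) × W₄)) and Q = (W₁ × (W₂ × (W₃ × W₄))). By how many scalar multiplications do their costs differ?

46148

Order P = (W₁ × ((W₂ × W₃) × W₄)): (W₂ × W₃): 16×46 by 46×45 → 16×45, cost 16·46·45 = 33120; ((W₂ × W₃) × W₄): 16×45 by 45×38 → 16×38, cost 16·45·38 = 27360; cumulative 60480; (W₁ × ((W₂ × W₃) × W₄)): 35×16 by 16×38 → 35×38, cost 35·16·38 = 21280; cumulative 81760. Total 81760.
Order Q = (W₁ × (W₂ × (W₃ × W₄))): (W₃ × W₄): 46×45 by 45×38 → 46×38, cost 46·45·38 = 78660; (W₂ × (W₃ × W₄)): 16×46 by 46×38 → 16×38, cost 16·46·38 = 27968; cumulative 106628; (W₁ × (W₂ × (W₃ × W₄))): 35×16 by 16×38 → 35×38, cost 35·16·38 = 21280; cumulative 127908. Total 127908.
Difference: |81760 − 127908| = 46148.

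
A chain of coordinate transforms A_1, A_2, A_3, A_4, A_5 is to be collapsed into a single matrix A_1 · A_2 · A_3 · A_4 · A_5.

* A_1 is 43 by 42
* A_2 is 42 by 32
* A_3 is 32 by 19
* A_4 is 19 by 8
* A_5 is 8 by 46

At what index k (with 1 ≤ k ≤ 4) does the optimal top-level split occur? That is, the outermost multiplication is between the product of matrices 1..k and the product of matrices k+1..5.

4

Adjacent pairs: A_1A_2 = 43·42·32 = 57792; A_2A_3 = 42·32·19 = 25536; A_3A_4 = 32·19·8 = 4864; A_4A_5 = 19·8·46 = 6992.
Length 3: A_1..A_3: k=1: 0+25536+43·42·19=59850; k=2: 57792+0+43·32·19=83936 → min 59850 | A_2..A_4: k=2: 0+4864+42·32·8=15616; k=3: 25536+0+42·19·8=31920 → min 15616 | A_3..A_5: k=3: 0+6992+32·19·46=34960; k=4: 4864+0+32·8·46=16640 → min 16640.
Length 4: A_1..A_4: k=1: 0+15616+43·42·8=30064; k=2: 57792+4864+43·32·8=73664; k=3: 59850+0+43·19·8=66386 → min 30064 | A_2..A_5: k=2: 0+16640+42·32·46=78464; k=3: 25536+6992+42·19·46=69236; k=4: 15616+0+42·8·46=31072 → min 31072.
Top-level splits: k=1: (A_1..A_1)·(A_2..A_5) → 0+31072+43·42·46 = 114148; k=2: (A_1..A_2)·(A_3..A_5) → 57792+16640+43·32·46 = 137728; k=3: (A_1..A_3)·(A_4..A_5) → 59850+6992+43·19·46 = 104424; k=4: (A_1..A_4)·(A_5..A_5) → 30064+0+43·8·46 = 45888.
Best split is after A_4, i.e. k = 4.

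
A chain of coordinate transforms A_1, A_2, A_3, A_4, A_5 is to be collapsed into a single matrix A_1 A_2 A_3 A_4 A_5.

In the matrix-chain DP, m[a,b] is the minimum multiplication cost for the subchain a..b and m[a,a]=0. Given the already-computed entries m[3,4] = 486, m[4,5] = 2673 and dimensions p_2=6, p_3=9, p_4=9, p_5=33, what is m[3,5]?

m[3,5] = min over k∈[3,4] of m[3,k]+m[k+1,5]+p_{2}·p_k·p_{5}.
k=3: 0 + 2673 + 6·9·33 = 4455; k=4: 486 + 0 + 6·9·33 = 2268.
Minimum: 2268 at k=4.

2268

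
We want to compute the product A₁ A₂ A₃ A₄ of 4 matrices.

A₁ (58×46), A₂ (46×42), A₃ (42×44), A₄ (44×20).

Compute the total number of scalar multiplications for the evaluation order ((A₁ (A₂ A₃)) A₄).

253440

(A₂ A₃): 46×42 by 42×44 → 46×44, cost 46·42·44 = 85008
(A₁ (A₂ A₃)): 58×46 by 46×44 → 58×44, cost 58·46·44 = 117392; cumulative 202400
((A₁ (A₂ A₃)) A₄): 58×44 by 44×20 → 58×20, cost 58·44·20 = 51040; cumulative 253440
Total: 253440 scalar multiplications.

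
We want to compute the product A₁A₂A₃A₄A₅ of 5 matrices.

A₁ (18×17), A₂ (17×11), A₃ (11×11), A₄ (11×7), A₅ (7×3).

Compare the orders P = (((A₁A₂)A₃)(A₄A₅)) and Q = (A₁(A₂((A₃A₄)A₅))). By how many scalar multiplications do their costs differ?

3812

Order P = (((A₁A₂)A₃)(A₄A₅)): (A₁A₂): 18×17 by 17×11 → 18×11, cost 18·17·11 = 3366; ((A₁A₂)A₃): 18×11 by 11×11 → 18×11, cost 18·11·11 = 2178; cumulative 5544; (A₄A₅): 11×7 by 7×3 → 11×3, cost 11·7·3 = 231; (((A₁A₂)A₃)(A₄A₅)): 18×11 by 11×3 → 18×3, cost 18·11·3 = 594; cumulative 6369. Total 6369.
Order Q = (A₁(A₂((A₃A₄)A₅))): (A₃A₄): 11×11 by 11×7 → 11×7, cost 11·11·7 = 847; ((A₃A₄)A₅): 11×7 by 7×3 → 11×3, cost 11·7·3 = 231; cumulative 1078; (A₂((A₃A₄)A₅)): 17×11 by 11×3 → 17×3, cost 17·11·3 = 561; cumulative 1639; (A₁(A₂((A₃A₄)A₅))): 18×17 by 17×3 → 18×3, cost 18·17·3 = 918; cumulative 2557. Total 2557.
Difference: |6369 − 2557| = 3812.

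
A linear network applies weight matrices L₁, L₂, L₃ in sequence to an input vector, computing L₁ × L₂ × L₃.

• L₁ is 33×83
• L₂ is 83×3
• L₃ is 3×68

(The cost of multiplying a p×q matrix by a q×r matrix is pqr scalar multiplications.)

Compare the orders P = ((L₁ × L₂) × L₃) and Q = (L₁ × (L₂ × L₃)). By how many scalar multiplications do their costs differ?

188235

Order P = ((L₁ × L₂) × L₃): (L₁ × L₂): 33×83 by 83×3 → 33×3, cost 33·83·3 = 8217; ((L₁ × L₂) × L₃): 33×3 by 3×68 → 33×68, cost 33·3·68 = 6732; cumulative 14949. Total 14949.
Order Q = (L₁ × (L₂ × L₃)): (L₂ × L₃): 83×3 by 3×68 → 83×68, cost 83·3·68 = 16932; (L₁ × (L₂ × L₃)): 33×83 by 83×68 → 33×68, cost 33·83·68 = 186252; cumulative 203184. Total 203184.
Difference: |14949 − 203184| = 188235.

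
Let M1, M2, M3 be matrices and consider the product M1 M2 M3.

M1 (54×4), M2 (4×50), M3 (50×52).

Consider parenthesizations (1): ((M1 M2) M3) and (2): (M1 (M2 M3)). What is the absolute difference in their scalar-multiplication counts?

Order (1) = ((M1 M2) M3): (M1 M2): 54×4 by 4×50 → 54×50, cost 54·4·50 = 10800; ((M1 M2) M3): 54×50 by 50×52 → 54×52, cost 54·50·52 = 140400; cumulative 151200. Total 151200.
Order (2) = (M1 (M2 M3)): (M2 M3): 4×50 by 50×52 → 4×52, cost 4·50·52 = 10400; (M1 (M2 M3)): 54×4 by 4×52 → 54×52, cost 54·4·52 = 11232; cumulative 21632. Total 21632.
Difference: |151200 − 21632| = 129568.

129568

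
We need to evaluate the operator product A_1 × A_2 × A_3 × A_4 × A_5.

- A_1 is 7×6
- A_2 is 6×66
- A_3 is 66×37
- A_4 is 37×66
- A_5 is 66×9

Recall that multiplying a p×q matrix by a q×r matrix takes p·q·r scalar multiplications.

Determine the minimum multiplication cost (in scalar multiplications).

Adjacent pairs: A_1A_2 = 7·6·66 = 2772; A_2A_3 = 6·66·37 = 14652; A_3A_4 = 66·37·66 = 161172; A_4A_5 = 37·66·9 = 21978.
Length 3: A_1..A_3: k=1: 0+14652+7·6·37=16206; k=2: 2772+0+7·66·37=19866 → min 16206 | A_2..A_4: k=2: 0+161172+6·66·66=187308; k=3: 14652+0+6·37·66=29304 → min 29304 | A_3..A_5: k=3: 0+21978+66·37·9=43956; k=4: 161172+0+66·66·9=200376 → min 43956.
Length 4: A_1..A_4: k=1: 0+29304+7·6·66=32076; k=2: 2772+161172+7·66·66=194436; k=3: 16206+0+7·37·66=33300 → min 32076 | A_2..A_5: k=2: 0+43956+6·66·9=47520; k=3: 14652+21978+6·37·9=38628; k=4: 29304+0+6·66·9=32868 → min 32868.
Length 5: A_1..A_5: k=1: 0+32868+7·6·9=33246; k=2: 2772+43956+7·66·9=50886; k=3: 16206+21978+7·37·9=40515; k=4: 32076+0+7·66·9=36234 → min 33246.
Optimal order: (A_1 × (((A_2 × A_3) × A_4) × A_5)) with cost 33246.

33246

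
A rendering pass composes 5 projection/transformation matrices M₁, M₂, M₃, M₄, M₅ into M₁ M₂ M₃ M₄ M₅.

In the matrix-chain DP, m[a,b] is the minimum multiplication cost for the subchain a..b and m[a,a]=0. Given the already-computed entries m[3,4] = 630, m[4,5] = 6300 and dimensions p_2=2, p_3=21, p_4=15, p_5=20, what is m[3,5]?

m[3,5] = min over k∈[3,4] of m[3,k]+m[k+1,5]+p_{2}·p_k·p_{5}.
k=3: 0 + 6300 + 2·21·20 = 7140; k=4: 630 + 0 + 2·15·20 = 1230.
Minimum: 1230 at k=4.

1230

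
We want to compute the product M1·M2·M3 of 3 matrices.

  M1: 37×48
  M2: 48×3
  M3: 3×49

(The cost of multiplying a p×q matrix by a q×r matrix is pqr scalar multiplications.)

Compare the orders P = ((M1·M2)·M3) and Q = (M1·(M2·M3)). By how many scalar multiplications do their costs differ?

Order P = ((M1·M2)·M3): (M1·M2): 37×48 by 48×3 → 37×3, cost 37·48·3 = 5328; ((M1·M2)·M3): 37×3 by 3×49 → 37×49, cost 37·3·49 = 5439; cumulative 10767. Total 10767.
Order Q = (M1·(M2·M3)): (M2·M3): 48×3 by 3×49 → 48×49, cost 48·3·49 = 7056; (M1·(M2·M3)): 37×48 by 48×49 → 37×49, cost 37·48·49 = 87024; cumulative 94080. Total 94080.
Difference: |10767 − 94080| = 83313.

83313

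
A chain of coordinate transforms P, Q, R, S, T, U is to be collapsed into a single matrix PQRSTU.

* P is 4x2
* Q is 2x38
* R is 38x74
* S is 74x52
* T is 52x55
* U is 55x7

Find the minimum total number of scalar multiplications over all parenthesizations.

Adjacent pairs: PQ = 4·2·38 = 304; QR = 2·38·74 = 5624; RS = 38·74·52 = 146224; ST = 74·52·55 = 211640; TU = 52·55·7 = 20020.
Length 3: P..R: k=1: 0+5624+4·2·74=6216; k=2: 304+0+4·38·74=11552 → min 6216 | Q..S: k=2: 0+146224+2·38·52=150176; k=3: 5624+0+2·74·52=13320 → min 13320 | R..T: k=3: 0+211640+38·74·55=366300; k=4: 146224+0+38·52·55=254904 → min 254904 | S..U: k=4: 0+20020+74·52·7=46956; k=5: 211640+0+74·55·7=240130 → min 46956.
Length 4: P..S: k=1: 0+13320+4·2·52=13736; k=2: 304+146224+4·38·52=154432; k=3: 6216+0+4·74·52=21608 → min 13736 | Q..T: k=2: 0+254904+2·38·55=259084; k=3: 5624+211640+2·74·55=225404; k=4: 13320+0+2·52·55=19040 → min 19040 | R..U: k=3: 0+46956+38·74·7=66640; k=4: 146224+20020+38·52·7=180076; k=5: 254904+0+38·55·7=269534 → min 66640.
Length 5: P..T: k=1: 0+19040+4·2·55=19480; k=2: 304+254904+4·38·55=263568; k=3: 6216+211640+4·74·55=234136; k=4: 13736+0+4·52·55=25176 → min 19480 | Q..U: k=2: 0+66640+2·38·7=67172; k=3: 5624+46956+2·74·7=53616; k=4: 13320+20020+2·52·7=34068; k=5: 19040+0+2·55·7=19810 → min 19810.
Length 6: P..U: k=1: 0+19810+4·2·7=19866; k=2: 304+66640+4·38·7=68008; k=3: 6216+46956+4·74·7=55244; k=4: 13736+20020+4·52·7=35212; k=5: 19480+0+4·55·7=21020 → min 19866.
Optimal order: (P((((QR)S)T)U)) with cost 19866.

19866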